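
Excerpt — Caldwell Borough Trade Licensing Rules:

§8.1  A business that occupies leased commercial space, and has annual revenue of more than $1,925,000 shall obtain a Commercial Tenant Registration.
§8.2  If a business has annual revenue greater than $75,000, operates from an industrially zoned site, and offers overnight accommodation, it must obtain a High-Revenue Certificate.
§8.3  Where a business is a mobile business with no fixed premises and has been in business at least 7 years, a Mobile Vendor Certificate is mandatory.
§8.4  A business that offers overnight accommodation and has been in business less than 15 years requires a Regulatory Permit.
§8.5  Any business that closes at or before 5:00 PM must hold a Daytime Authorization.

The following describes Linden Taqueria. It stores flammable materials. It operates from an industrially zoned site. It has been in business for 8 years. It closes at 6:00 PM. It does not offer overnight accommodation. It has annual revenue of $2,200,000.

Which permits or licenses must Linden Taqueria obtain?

§8.1 operates from an industrially zoned site (not: occupies leased commercial space); revenue $2,200,000 > $1,925,000 → Commercial Tenant Registration not required.
§8.2 revenue $2,200,000 > $75,000; operates from an industrially zoned site; does not offer overnight accommodation → High-Revenue Certificate not required.
§8.3 operates from an industrially zoned site (not: is a mobile business with no fixed premises); years in business 8 ≥ 7 → Mobile Vendor Certificate not required.
§8.4 does not offer overnight accommodation; years in business 8 < 15 → Regulatory Permit not required.
§8.5 closes 6:00 PM, after 5:00 PM → Daytime Authorization not required.

None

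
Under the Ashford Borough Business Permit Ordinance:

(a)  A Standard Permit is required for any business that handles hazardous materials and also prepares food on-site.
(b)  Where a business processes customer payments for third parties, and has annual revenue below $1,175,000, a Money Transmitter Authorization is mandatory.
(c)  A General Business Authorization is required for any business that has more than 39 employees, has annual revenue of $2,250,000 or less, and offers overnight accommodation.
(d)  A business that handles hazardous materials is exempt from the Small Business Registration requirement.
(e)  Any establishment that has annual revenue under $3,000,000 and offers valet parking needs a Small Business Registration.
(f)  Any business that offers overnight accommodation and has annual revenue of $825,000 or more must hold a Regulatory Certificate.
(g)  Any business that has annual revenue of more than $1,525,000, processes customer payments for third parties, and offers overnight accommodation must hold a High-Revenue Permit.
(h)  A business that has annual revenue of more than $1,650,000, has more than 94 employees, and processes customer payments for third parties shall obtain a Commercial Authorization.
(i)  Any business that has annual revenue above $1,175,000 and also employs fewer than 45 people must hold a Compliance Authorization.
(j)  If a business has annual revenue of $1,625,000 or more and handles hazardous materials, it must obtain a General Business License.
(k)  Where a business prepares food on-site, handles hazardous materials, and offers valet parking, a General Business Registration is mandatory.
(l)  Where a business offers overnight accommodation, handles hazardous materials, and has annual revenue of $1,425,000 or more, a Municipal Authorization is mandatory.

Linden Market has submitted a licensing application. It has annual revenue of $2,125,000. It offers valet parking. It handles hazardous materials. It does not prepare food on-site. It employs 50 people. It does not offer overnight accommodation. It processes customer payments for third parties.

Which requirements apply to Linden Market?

(a) handles hazardous materials; does not prepare food on-site → Standard Permit not required.
(b) processes customer payments for third parties; revenue $2,125,000 ≥ $1,175,000 → Money Transmitter Authorization not required.
(c) employees 50 > 39; revenue $2,125,000 ≤ $2,250,000; does not offer overnight accommodation → General Business Authorization not required.
(d) handles hazardous materials → exempt from Small Business Registration.
(e) revenue $2,125,000 < $3,000,000; offers valet parking → Small Business Registration required.
(f) does not offer overnight accommodation; revenue $2,125,000 ≥ $825,000 → Regulatory Certificate not required.
(g) revenue $2,125,000 > $1,525,000; processes customer payments for third parties; does not offer overnight accommodation → High-Revenue Permit not required.
(h) revenue $2,125,000 > $1,650,000; employees 50 ≤ 94; processes customer payments for third parties → Commercial Authorization not required.
(i) revenue $2,125,000 > $1,175,000; employees 50 ≥ 45 → Compliance Authorization not required.
(j) revenue $2,125,000 ≥ $1,625,000; handles hazardous materials → General Business License required.
(k) does not prepare food on-site; handles hazardous materials; offers valet parking → General Business Registration not required.
(l) does not offer overnight accommodation; handles hazardous materials; revenue $2,125,000 ≥ $1,425,000 → Municipal Authorization not required.

General Business License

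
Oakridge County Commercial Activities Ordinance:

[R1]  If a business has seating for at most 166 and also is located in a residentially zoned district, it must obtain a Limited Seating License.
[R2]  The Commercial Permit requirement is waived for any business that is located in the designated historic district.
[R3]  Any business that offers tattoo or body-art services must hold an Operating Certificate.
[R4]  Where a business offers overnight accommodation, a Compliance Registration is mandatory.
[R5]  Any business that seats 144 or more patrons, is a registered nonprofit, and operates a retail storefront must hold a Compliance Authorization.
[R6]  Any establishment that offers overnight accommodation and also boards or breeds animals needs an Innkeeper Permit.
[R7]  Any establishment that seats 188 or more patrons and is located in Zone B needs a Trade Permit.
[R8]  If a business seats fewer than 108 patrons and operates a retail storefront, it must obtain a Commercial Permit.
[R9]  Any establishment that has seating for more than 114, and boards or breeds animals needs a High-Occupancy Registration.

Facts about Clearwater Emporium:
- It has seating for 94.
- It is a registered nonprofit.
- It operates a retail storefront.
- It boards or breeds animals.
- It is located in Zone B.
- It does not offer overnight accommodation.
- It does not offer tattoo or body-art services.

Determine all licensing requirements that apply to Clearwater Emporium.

Commercial Permit

[R1] seating 94 ≤ 166; is located in Zone B (not: is located in a residentially zoned district) → Limited Seating License not required.
[R2] is located in Zone B (not: is located in the designated historic district) → Commercial Permit exemption does not apply.
[R3] does not offer tattoo or body-art services → Operating Certificate not required.
[R4] does not offer overnight accommodation → Compliance Registration not required.
[R5] seating 94 < 144; is a registered nonprofit; operates a retail storefront → Compliance Authorization not required.
[R6] does not offer overnight accommodation; boards or breeds animals → Innkeeper Permit not required.
[R7] seating 94 < 188; is located in Zone B → Trade Permit not required.
[R8] seating 94 < 108; operates a retail storefront → Commercial Permit required.
[R9] seating 94 ≤ 114; boards or breeds animals → High-Occupancy Registration not required.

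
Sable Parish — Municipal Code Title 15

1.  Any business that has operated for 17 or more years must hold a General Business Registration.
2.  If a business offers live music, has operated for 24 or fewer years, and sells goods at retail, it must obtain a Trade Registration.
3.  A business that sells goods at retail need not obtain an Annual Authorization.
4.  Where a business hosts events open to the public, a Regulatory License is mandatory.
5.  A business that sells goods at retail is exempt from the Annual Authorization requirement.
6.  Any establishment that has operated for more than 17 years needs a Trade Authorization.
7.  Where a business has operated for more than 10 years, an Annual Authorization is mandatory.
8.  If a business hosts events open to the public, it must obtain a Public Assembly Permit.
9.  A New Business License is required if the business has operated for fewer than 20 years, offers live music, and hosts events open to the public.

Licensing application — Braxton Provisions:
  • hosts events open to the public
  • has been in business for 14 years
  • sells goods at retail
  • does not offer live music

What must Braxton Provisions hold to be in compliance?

1. years in business 14 < 17 → General Business Registration not required.
2. does not offer live music; years in business 14 ≤ 24; sells goods at retail → Trade Registration not required.
3. sells goods at retail → exempt from Annual Authorization.
4. hosts events open to the public → Regulatory License required.
5. sells goods at retail → exempt from Annual Authorization.
6. years in business 14 ≤ 17 → Trade Authorization not required.
7. years in business 14 > 10 → Annual Authorization required.
8. hosts events open to the public → Public Assembly Permit required.
9. years in business 14 < 20; does not offer live music; hosts events open to the public → New Business License not required.

Public Assembly Permit, Regulatory License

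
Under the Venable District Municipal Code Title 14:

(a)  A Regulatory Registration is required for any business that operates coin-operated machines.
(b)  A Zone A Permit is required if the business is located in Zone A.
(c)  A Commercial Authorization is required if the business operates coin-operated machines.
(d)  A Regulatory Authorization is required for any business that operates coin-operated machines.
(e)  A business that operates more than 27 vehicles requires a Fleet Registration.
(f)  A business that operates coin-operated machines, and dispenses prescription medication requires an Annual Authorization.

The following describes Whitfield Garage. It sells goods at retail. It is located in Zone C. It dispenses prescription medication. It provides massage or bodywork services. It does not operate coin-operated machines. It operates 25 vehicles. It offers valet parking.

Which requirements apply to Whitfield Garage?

(a) does not operate coin-operated machines → Regulatory Registration not required.
(b) is located in Zone C (not: is located in Zone A) → Zone A Permit not required.
(c) does not operate coin-operated machines → Commercial Authorization not required.
(d) does not operate coin-operated machines → Regulatory Authorization not required.
(e) vehicles 25 ≤ 27 → Fleet Registration not required.
(f) does not operate coin-operated machines; dispenses prescription medication → Annual Authorization not required.

None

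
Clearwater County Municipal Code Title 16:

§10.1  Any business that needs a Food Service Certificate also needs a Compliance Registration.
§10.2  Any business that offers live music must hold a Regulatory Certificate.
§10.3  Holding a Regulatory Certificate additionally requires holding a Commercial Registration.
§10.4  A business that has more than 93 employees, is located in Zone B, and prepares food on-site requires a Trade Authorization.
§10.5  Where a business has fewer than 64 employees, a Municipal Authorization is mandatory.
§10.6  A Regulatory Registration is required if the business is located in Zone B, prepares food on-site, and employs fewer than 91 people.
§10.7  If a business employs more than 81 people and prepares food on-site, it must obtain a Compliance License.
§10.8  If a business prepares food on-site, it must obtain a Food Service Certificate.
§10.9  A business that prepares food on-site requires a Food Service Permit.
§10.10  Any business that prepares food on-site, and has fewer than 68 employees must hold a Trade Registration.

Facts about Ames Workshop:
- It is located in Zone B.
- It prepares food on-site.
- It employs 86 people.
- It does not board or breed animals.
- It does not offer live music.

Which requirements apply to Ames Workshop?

§10.1 Food Service Certificate is required → Compliance Registration also required.
§10.2 does not offer live music → Regulatory Certificate not required.
§10.3 Regulatory Certificate is not required → no effect.
§10.4 employees 86 ≤ 93; is located in Zone B; prepares food on-site → Trade Authorization not required.
§10.5 employees 86 ≥ 64 → Municipal Authorization not required.
§10.6 is located in Zone B; prepares food on-site; employees 86 < 91 → Regulatory Registration required.
§10.7 employees 86 > 81; prepares food on-site → Compliance License required.
§10.8 prepares food on-site → Food Service Certificate required.
§10.9 prepares food on-site → Food Service Permit required.
§10.10 prepares food on-site; employees 86 ≥ 68 → Trade Registration not required.

Compliance License, Compliance Registration, Food Service Certificate, Food Service Permit, Regulatory Registration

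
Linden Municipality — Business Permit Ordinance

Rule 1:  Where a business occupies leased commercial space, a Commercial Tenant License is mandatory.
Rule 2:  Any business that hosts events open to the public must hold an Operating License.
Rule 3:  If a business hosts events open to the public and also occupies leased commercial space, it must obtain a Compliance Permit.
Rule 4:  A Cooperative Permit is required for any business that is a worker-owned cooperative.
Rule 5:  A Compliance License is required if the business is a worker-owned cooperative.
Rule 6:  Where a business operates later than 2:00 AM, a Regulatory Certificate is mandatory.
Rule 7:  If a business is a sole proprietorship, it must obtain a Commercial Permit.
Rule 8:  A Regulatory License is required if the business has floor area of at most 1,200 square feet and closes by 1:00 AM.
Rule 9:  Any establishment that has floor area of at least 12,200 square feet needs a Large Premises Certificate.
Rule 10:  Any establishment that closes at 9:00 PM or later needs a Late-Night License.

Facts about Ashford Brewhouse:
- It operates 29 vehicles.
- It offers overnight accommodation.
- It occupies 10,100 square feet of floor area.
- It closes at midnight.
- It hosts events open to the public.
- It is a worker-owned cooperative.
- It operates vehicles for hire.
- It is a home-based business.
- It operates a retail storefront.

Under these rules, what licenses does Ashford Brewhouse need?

Compliance License, Cooperative Permit, Late-Night License, Operating License

Rule 1: is a home-based business (not: occupies leased commercial space) → Commercial Tenant License not required.
Rule 2: hosts events open to the public → Operating License required.
Rule 3: hosts events open to the public; is a home-based business (not: occupies leased commercial space) → Compliance Permit not required.
Rule 4: is a worker-owned cooperative → Cooperative Permit required.
Rule 5: is a worker-owned cooperative → Compliance License required.
Rule 6: closes midnight, at/before 2:00 AM → Regulatory Certificate not required.
Rule 7: is a worker-owned cooperative (not: is a sole proprietorship) → Commercial Permit not required.
Rule 8: floor area 10,100 square feet > 1,200 square feet; closes midnight, at/before 1:00 AM → Regulatory License not required.
Rule 9: floor area 10,100 square feet < 12,200 square feet → Large Premises Certificate not required.
Rule 10: closes midnight, after 9:00 PM → Late-Night License required.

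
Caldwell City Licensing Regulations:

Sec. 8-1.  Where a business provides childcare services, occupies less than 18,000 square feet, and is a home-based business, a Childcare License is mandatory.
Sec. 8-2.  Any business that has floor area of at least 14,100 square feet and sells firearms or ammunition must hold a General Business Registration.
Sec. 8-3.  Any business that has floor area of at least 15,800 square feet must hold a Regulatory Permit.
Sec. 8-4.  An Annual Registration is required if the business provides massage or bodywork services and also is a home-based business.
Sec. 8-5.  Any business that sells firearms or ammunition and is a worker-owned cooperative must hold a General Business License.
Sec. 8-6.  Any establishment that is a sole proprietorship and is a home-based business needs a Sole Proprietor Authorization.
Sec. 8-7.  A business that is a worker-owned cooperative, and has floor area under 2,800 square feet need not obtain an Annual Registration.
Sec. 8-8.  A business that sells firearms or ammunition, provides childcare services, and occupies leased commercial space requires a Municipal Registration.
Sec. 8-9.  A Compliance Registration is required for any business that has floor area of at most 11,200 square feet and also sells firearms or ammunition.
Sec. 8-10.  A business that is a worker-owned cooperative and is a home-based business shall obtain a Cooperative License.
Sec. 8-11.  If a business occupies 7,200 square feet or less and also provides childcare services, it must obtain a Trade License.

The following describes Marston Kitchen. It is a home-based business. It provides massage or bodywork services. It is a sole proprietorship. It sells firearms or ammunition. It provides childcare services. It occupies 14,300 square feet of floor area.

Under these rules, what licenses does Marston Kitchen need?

Annual Registration, Childcare License, General Business Registration, Sole Proprietor Authorization

Sec. 8-1. provides childcare services; floor area 14,300 square feet < 18,000 square feet; is a home-based business → Childcare License required.
Sec. 8-2. floor area 14,300 square feet ≥ 14,100 square feet; sells firearms or ammunition → General Business Registration required.
Sec. 8-3. floor area 14,300 square feet < 15,800 square feet → Regulatory Permit not required.
Sec. 8-4. provides massage or bodywork services; is a home-based business → Annual Registration required.
Sec. 8-5. sells firearms or ammunition; is a sole proprietorship (not: is a worker-owned cooperative) → General Business License not required.
Sec. 8-6. is a sole proprietorship; is a home-based business → Sole Proprietor Authorization required.
Sec. 8-7. is a sole proprietorship (not: is a worker-owned cooperative); floor area 14,300 square feet ≥ 2,800 square feet → Annual Registration exemption does not apply.
Sec. 8-8. sells firearms or ammunition; provides childcare services; is a home-based business (not: occupies leased commercial space) → Municipal Registration not required.
Sec. 8-9. floor area 14,300 square feet > 11,200 square feet; sells firearms or ammunition → Compliance Registration not required.
Sec. 8-10. is a sole proprietorship (not: is a worker-owned cooperative); is a home-based business → Cooperative License not required.
Sec. 8-11. floor area 14,300 square feet > 7,200 square feet; provides childcare services → Trade License not required.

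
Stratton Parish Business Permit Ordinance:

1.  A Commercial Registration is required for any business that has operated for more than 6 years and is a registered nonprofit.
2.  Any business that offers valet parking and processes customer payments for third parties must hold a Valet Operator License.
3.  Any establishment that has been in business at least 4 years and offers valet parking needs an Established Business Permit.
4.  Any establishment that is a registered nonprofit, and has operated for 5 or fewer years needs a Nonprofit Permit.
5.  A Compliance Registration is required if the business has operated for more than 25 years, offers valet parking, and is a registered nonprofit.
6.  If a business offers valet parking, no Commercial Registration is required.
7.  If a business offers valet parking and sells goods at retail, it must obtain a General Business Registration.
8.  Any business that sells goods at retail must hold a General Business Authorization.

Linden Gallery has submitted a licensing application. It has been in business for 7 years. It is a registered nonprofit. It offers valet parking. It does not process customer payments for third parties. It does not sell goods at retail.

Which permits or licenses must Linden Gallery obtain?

1. years in business 7 > 6; is a registered nonprofit → Commercial Registration required.
2. offers valet parking; does not process customer payments for third parties → Valet Operator License not required.
3. years in business 7 ≥ 4; offers valet parking → Established Business Permit required.
4. is a registered nonprofit; years in business 7 > 5 → Nonprofit Permit not required.
5. years in business 7 ≤ 25; offers valet parking; is a registered nonprofit → Compliance Registration not required.
6. offers valet parking → exempt from Commercial Registration.
7. offers valet parking; does not sell goods at retail → General Business Registration not required.
8. does not sell goods at retail → General Business Authorization not required.

Established Business Permit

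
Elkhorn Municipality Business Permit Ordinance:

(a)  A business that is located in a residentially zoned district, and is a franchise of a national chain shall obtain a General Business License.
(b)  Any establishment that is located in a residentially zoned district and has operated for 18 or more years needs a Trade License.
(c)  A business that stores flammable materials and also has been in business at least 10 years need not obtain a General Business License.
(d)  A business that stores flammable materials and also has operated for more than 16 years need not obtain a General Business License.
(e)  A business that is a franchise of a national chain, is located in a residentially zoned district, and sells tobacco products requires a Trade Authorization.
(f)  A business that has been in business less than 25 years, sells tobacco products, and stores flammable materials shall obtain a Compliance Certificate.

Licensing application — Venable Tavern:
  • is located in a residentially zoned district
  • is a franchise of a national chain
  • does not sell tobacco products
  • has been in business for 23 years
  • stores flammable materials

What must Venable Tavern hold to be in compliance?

Trade License

(a) is located in a residentially zoned district; is a franchise of a national chain → General Business License required.
(b) is located in a residentially zoned district; years in business 23 ≥ 18 → Trade License required.
(c) stores flammable materials; years in business 23 ≥ 10 → exempt from General Business License.
(d) stores flammable materials; years in business 23 > 16 → exempt from General Business License.
(e) is a franchise of a national chain; is located in a residentially zoned district; does not sell tobacco products → Trade Authorization not required.
(f) years in business 23 < 25; does not sell tobacco products; stores flammable materials → Compliance Certificate not required.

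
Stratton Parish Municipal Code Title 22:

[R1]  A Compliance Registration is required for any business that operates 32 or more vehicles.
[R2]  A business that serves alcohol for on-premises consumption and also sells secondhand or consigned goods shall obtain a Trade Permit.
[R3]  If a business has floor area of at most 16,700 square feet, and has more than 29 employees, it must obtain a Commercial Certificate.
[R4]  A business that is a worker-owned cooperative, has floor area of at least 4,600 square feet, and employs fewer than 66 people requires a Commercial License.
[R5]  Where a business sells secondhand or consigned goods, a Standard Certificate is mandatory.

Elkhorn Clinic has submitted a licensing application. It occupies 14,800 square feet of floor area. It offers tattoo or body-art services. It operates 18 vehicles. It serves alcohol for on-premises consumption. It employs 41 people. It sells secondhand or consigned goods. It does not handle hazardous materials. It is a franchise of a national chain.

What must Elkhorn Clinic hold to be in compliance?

[R1] vehicles 18 < 32 → Compliance Registration not required.
[R2] serves alcohol for on-premises consumption; sells secondhand or consigned goods → Trade Permit required.
[R3] floor area 14,800 square feet ≤ 16,700 square feet; employees 41 > 29 → Commercial Certificate required.
[R4] is a franchise of a national chain (not: is a worker-owned cooperative); floor area 14,800 square feet ≥ 4,600 square feet; employees 41 < 66 → Commercial License not required.
[R5] sells secondhand or consigned goods → Standard Certificate required.

Commercial Certificate, Standard Certificate, Trade Permit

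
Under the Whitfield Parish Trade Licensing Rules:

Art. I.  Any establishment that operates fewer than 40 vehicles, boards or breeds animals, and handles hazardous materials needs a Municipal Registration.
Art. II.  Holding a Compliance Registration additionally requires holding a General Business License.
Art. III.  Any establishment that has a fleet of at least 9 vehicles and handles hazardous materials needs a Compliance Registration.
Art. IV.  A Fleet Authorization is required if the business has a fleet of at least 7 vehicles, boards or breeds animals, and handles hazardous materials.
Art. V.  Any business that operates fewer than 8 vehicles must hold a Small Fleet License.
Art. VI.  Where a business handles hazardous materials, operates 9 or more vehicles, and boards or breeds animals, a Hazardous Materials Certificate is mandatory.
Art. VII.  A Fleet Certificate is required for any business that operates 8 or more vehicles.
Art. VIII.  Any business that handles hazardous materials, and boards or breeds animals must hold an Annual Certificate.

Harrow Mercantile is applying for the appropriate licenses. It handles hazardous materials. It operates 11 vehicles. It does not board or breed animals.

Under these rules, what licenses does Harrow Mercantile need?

Compliance Registration, Fleet Certificate, General Business License

Art. I. vehicles 11 < 40; does not board or breed animals; handles hazardous materials → Municipal Registration not required.
Art. II. Compliance Registration is required → General Business License also required.
Art. III. vehicles 11 ≥ 9; handles hazardous materials → Compliance Registration required.
Art. IV. vehicles 11 ≥ 7; does not board or breed animals; handles hazardous materials → Fleet Authorization not required.
Art. V. vehicles 11 ≥ 8 → Small Fleet License not required.
Art. VI. handles hazardous materials; vehicles 11 ≥ 9; does not board or breed animals → Hazardous Materials Certificate not required.
Art. VII. vehicles 11 ≥ 8 → Fleet Certificate required.
Art. VIII. handles hazardous materials; does not board or breed animals → Annual Certificate not required.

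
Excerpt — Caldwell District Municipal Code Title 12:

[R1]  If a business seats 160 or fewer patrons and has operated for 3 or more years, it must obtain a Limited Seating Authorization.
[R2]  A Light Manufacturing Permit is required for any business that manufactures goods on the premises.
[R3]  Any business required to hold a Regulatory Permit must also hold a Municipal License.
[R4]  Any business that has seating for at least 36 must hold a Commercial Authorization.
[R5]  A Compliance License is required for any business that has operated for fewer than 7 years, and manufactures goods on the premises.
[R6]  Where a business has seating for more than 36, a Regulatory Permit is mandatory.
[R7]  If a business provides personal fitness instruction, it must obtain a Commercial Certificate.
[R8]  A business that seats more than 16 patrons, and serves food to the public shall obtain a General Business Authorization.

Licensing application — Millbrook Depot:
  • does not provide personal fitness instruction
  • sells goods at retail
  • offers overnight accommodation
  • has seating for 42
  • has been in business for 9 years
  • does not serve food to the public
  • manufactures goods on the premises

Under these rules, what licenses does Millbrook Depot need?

[R1] seating 42 ≤ 160; years in business 9 ≥ 3 → Limited Seating Authorization required.
[R2] manufactures goods on the premises → Light Manufacturing Permit required.
[R3] Regulatory Permit is required → Municipal License also required.
[R4] seating 42 ≥ 36 → Commercial Authorization required.
[R5] years in business 9 ≥ 7; manufactures goods on the premises → Compliance License not required.
[R6] seating 42 > 36 → Regulatory Permit required.
[R7] does not provide personal fitness instruction → Commercial Certificate not required.
[R8] seating 42 > 16; does not serve food to the public → General Business Authorization not required.

Commercial Authorization, Light Manufacturing Permit, Limited Seating Authorization, Municipal License, Regulatory Permit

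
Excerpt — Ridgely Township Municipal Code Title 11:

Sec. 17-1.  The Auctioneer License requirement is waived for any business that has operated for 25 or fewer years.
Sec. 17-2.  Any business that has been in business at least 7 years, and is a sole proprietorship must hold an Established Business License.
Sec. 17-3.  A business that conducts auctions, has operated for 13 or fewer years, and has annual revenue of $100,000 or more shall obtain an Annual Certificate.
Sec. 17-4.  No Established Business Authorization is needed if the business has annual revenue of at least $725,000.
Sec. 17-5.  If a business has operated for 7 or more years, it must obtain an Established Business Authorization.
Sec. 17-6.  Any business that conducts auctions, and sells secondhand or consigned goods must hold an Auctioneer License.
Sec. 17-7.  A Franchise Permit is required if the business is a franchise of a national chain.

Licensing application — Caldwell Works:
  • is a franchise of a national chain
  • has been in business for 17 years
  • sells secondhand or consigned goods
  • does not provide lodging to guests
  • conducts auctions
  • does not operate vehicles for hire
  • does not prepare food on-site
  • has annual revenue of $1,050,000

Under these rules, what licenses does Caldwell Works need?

Sec. 17-1. years in business 17 ≤ 25 → exempt from Auctioneer License.
Sec. 17-2. years in business 17 ≥ 7; is a franchise of a national chain (not: is a sole proprietorship) → Established Business License not required.
Sec. 17-3. conducts auctions; years in business 17 > 13; revenue $1,050,000 ≥ $100,000 → Annual Certificate not required.
Sec. 17-4. revenue $1,050,000 ≥ $725,000 → exempt from Established Business Authorization.
Sec. 17-5. years in business 17 ≥ 7 → Established Business Authorization required.
Sec. 17-6. conducts auctions; sells secondhand or consigned goods → Auctioneer License required.
Sec. 17-7. is a franchise of a national chain → Franchise Permit required.

Franchise Permit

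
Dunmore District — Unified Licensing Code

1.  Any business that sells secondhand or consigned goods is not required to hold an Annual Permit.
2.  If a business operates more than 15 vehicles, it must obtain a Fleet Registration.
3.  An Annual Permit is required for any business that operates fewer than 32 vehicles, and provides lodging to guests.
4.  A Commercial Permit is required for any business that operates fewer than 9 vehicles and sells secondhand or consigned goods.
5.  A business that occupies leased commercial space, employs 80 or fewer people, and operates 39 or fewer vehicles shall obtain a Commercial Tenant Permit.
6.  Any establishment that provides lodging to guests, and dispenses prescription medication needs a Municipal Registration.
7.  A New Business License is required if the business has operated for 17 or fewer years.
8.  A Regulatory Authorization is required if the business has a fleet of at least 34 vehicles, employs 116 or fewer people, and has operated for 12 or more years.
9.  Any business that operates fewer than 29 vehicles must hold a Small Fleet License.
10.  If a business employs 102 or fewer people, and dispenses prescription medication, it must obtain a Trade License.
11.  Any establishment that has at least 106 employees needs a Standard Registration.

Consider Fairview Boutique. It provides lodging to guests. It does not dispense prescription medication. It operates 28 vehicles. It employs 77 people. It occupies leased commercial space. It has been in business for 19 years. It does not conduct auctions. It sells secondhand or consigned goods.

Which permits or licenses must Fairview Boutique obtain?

1. sells secondhand or consigned goods → exempt from Annual Permit.
2. vehicles 28 > 15 → Fleet Registration required.
3. vehicles 28 < 32; provides lodging to guests → Annual Permit required.
4. vehicles 28 ≥ 9; sells secondhand or consigned goods → Commercial Permit not required.
5. occupies leased commercial space; employees 77 ≤ 80; vehicles 28 ≤ 39 → Commercial Tenant Permit required.
6. provides lodging to guests; does not dispense prescription medication → Municipal Registration not required.
7. years in business 19 > 17 → New Business License not required.
8. vehicles 28 < 34; employees 77 ≤ 116; years in business 19 ≥ 12 → Regulatory Authorization not required.
9. vehicles 28 < 29 → Small Fleet License required.
10. employees 77 ≤ 102; does not dispense prescription medication → Trade License not required.
11. employees 77 < 106 → Standard Registration not required.

Commercial Tenant Permit, Fleet Registration, Small Fleet License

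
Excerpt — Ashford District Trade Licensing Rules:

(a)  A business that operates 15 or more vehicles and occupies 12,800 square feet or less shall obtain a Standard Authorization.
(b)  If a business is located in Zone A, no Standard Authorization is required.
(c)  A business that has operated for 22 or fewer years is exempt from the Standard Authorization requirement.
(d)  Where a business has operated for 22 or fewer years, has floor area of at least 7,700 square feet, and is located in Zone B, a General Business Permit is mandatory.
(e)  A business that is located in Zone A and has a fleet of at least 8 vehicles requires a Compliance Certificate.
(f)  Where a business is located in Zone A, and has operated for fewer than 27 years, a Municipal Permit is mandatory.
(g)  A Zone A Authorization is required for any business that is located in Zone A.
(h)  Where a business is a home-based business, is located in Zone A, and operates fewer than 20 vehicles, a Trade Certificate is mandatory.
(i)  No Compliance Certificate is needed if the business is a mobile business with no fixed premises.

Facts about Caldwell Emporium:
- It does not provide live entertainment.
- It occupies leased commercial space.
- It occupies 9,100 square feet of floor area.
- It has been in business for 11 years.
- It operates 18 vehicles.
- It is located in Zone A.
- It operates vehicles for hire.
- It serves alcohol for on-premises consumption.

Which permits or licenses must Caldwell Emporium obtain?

Compliance Certificate, Municipal Permit, Zone A Authorization

(a) vehicles 18 ≥ 15; floor area 9,100 square feet ≤ 12,800 square feet → Standard Authorization required.
(b) is located in Zone A → exempt from Standard Authorization.
(c) years in business 11 ≤ 22 → exempt from Standard Authorization.
(d) years in business 11 ≤ 22; floor area 9,100 square feet ≥ 7,700 square feet; is located in Zone A (not: is located in Zone B) → General Business Permit not required.
(e) is located in Zone A; vehicles 18 ≥ 8 → Compliance Certificate required.
(f) is located in Zone A; years in business 11 < 27 → Municipal Permit required.
(g) is located in Zone A → Zone A Authorization required.
(h) occupies leased commercial space (not: is a home-based business); is located in Zone A; vehicles 18 < 20 → Trade Certificate not required.
(i) occupies leased commercial space (not: is a mobile business with no fixed premises) → Compliance Certificate exemption does not apply.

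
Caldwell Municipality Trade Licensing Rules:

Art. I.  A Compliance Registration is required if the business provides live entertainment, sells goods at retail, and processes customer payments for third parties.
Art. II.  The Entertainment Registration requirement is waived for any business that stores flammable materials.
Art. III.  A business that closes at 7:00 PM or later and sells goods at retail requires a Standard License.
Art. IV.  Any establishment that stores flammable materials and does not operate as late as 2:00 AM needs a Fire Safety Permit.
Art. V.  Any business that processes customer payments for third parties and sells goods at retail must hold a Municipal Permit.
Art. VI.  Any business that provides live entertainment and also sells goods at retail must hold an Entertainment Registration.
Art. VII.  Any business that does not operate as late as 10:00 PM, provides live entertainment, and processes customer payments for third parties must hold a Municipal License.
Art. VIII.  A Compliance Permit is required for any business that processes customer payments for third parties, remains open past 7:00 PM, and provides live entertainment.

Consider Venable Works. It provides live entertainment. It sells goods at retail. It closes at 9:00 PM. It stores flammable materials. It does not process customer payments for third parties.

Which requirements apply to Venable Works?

Art. I. provides live entertainment; sells goods at retail; does not process customer payments for third parties → Compliance Registration not required.
Art. II. stores flammable materials → exempt from Entertainment Registration.
Art. III. closes 9:00 PM, after 7:00 PM; sells goods at retail → Standard License required.
Art. IV. stores flammable materials; closes 9:00 PM, at/before 2:00 AM → Fire Safety Permit required.
Art. V. does not process customer payments for third parties; sells goods at retail → Municipal Permit not required.
Art. VI. provides live entertainment; sells goods at retail → Entertainment Registration required.
Art. VII. closes 9:00 PM, at/before 10:00 PM; provides live entertainment; does not process customer payments for third parties → Municipal License not required.
Art. VIII. does not process customer payments for third parties; closes 9:00 PM, after 7:00 PM; provides live entertainment → Compliance Permit not required.

Fire Safety Permit, Standard License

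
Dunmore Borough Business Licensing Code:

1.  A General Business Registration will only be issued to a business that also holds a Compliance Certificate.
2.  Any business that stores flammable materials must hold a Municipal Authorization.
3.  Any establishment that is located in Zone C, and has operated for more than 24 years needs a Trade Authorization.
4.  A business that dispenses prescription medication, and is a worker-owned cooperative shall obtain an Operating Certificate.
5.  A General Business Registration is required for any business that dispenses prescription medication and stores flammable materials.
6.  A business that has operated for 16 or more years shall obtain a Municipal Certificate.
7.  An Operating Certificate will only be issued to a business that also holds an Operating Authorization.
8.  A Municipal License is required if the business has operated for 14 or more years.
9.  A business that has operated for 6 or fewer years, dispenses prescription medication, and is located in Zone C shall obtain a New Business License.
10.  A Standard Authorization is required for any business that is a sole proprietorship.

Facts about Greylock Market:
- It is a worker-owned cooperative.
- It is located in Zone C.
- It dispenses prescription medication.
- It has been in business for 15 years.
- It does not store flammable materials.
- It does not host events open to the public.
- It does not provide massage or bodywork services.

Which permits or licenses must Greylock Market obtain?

1. General Business Registration is not required → no effect.
2. does not store flammable materials → Municipal Authorization not required.
3. is located in Zone C; years in business 15 ≤ 24 → Trade Authorization not required.
4. dispenses prescription medication; is a worker-owned cooperative → Operating Certificate required.
5. dispenses prescription medication; does not store flammable materials → General Business Registration not required.
6. years in business 15 < 16 → Municipal Certificate not required.
7. Operating Certificate is required → Operating Authorization also required.
8. years in business 15 ≥ 14 → Municipal License required.
9. years in business 15 > 6; dispenses prescription medication; is located in Zone C → New Business License not required.
10. is a worker-owned cooperative (not: is a sole proprietorship) → Standard Authorization not required.

Municipal License, Operating Authorization, Operating Certificate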